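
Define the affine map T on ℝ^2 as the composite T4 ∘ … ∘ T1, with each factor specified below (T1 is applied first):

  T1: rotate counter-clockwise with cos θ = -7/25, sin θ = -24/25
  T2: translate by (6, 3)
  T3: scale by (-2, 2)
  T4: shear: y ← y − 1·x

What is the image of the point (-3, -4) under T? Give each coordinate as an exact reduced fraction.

T1 rotate counter-clockwise with cos θ = -7/25, sin θ = -24/25: (-3, -4) → (-3, 4)
T2 translate by (6, 3): (-3, 4) → (3, 7)
T3 scale by (-2, 2): (3, 7) → (-6, 14)
T4 shear: y ← y − 1·x: (-6, 14) → (-6, 20)

T(p) = (-6, 20)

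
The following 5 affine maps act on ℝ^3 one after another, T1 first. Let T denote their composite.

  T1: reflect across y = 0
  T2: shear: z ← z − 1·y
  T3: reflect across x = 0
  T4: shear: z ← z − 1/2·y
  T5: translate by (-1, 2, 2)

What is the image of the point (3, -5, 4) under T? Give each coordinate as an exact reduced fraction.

T(p) = (-4, 7, -3/2)

T1 reflect across y = 0: (3, -5, 4) → (3, 5, 4)
T2 shear: z ← z − 1·y: (3, 5, 4) → (3, 5, -1)
T3 reflect across x = 0: (3, 5, -1) → (-3, 5, -1)
T4 shear: z ← z − 1/2·y: (-3, 5, -1) → (-3, 5, -7/2)
T5 translate by (-1, 2, 2): (-3, 5, -7/2) → (-4, 7, -3/2)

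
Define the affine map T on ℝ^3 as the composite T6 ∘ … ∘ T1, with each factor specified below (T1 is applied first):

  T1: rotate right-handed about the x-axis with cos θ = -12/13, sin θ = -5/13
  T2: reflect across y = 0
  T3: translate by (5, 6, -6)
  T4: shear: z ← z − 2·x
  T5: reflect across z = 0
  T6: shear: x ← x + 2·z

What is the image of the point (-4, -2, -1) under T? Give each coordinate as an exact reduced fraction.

T1 rotate right-handed about the x-axis with cos θ = -12/13, sin θ = -5/13: (-4, -2, -1) → (-4, 19/13, 22/13)
T2 reflect across y = 0: (-4, 19/13, 22/13) → (-4, -19/13, 22/13)
T3 translate by (5, 6, -6): (-4, -19/13, 22/13) → (1, 59/13, -56/13)
T4 shear: z ← z − 2·x: (1, 59/13, -56/13) → (1, 59/13, -82/13)
T5 reflect across z = 0: (1, 59/13, -82/13) → (1, 59/13, 82/13)
T6 shear: x ← x + 2·z: (1, 59/13, 82/13) → (177/13, 59/13, 82/13)

T(p) = (177/13, 59/13, 82/13)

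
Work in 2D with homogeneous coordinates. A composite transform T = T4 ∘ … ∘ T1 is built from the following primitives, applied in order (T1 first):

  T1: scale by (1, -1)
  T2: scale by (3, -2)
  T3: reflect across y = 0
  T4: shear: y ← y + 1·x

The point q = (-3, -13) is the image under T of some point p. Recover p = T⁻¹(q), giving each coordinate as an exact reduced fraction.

p = (-1, 5)

T1 = [1 0 0; 0 -1 0; 0 0 1]
T2·T1 = [3 0 0; 0 2 0; 0 0 1]
T3·…·T1 = [3 0 0; 0 -2 0; 0 0 1]
T4·…·T1 = [3 0 0; 3 -2 0; 0 0 1]
det M = -6; M⁻¹ = [1/3 0 0; 1/2 -1/2 0; 0 0 1]
M⁻¹ · (-3, -13)ᵀ = (-1, 5)ᵀ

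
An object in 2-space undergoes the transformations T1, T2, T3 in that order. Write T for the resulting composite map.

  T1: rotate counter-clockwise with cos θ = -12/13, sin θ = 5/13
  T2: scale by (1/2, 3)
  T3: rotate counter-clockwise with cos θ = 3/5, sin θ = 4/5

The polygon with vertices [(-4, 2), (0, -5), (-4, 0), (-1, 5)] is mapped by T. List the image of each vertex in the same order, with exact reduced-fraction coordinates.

image vertices: (9, -64/13), (-21/2, 118/13), (24/5, -84/65), (117/10, -47/5)

T1 rotate counter-clockwise with cos θ = -12/13, sin θ = 5/13: (-4, 2) → (38/13, -44/13); (0, -5) → (25/13, 60/13); (-4, 0) → (48/13, -20/13); (-1, 5) → (-1, -5)
T2 scale by (1/2, 3): (38/13, -44/13) → (19/13, -132/13); (25/13, 60/13) → (25/26, 180/13); (48/13, -20/13) → (24/13, -60/13); (-1, -5) → (-1/2, -15)
T3 rotate counter-clockwise with cos θ = 3/5, sin θ = 4/5: (19/13, -132/13) → (9, -64/13); (25/26, 180/13) → (-21/2, 118/13); (24/13, -60/13) → (24/5, -84/65); (-1/2, -15) → (117/10, -47/5)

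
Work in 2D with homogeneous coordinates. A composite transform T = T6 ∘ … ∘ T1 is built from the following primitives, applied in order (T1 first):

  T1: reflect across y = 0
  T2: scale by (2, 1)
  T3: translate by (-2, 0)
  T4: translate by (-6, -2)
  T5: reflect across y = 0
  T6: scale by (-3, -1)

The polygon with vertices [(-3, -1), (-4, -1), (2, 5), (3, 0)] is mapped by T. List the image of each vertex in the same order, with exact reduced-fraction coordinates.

T1 reflect across y = 0: (-3, -1) → (-3, 1); (-4, -1) → (-4, 1); (2, 5) → (2, -5); (3, 0) → (3, 0)
T2 scale by (2, 1): (-3, 1) → (-6, 1); (-4, 1) → (-8, 1); (2, -5) → (4, -5); (3, 0) → (6, 0)
T3 translate by (-2, 0): (-6, 1) → (-8, 1); (-8, 1) → (-10, 1); (4, -5) → (2, -5); (6, 0) → (4, 0)
T4 translate by (-6, -2): (-8, 1) → (-14, -1); (-10, 1) → (-16, -1); (2, -5) → (-4, -7); (4, 0) → (-2, -2)
T5 reflect across y = 0: (-14, -1) → (-14, 1); (-16, -1) → (-16, 1); (-4, -7) → (-4, 7); (-2, -2) → (-2, 2)
T6 scale by (-3, -1): (-14, 1) → (42, -1); (-16, 1) → (48, -1); (-4, 7) → (12, -7); (-2, 2) → (6, -2)

image vertices: (42, -1), (48, -1), (12, -7), (6, -2)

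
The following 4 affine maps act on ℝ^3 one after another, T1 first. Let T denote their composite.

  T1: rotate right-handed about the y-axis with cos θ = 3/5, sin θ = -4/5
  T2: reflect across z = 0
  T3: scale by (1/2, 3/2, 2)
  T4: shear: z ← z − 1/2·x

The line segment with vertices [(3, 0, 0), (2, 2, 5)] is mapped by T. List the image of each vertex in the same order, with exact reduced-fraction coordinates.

image vertices: (9/10, 0, -21/4), (-7/5, 3, -17/2)

T1 rotate right-handed about the y-axis with cos θ = 3/5, sin θ = -4/5: (3, 0, 0) → (9/5, 0, 12/5); (2, 2, 5) → (-14/5, 2, 23/5)
T2 reflect across z = 0: (9/5, 0, 12/5) → (9/5, 0, -12/5); (-14/5, 2, 23/5) → (-14/5, 2, -23/5)
T3 scale by (1/2, 3/2, 2): (9/5, 0, -12/5) → (9/10, 0, -24/5); (-14/5, 2, -23/5) → (-7/5, 3, -46/5)
T4 shear: z ← z − 1/2·x: (9/10, 0, -24/5) → (9/10, 0, -21/4); (-7/5, 3, -46/5) → (-7/5, 3, -17/2)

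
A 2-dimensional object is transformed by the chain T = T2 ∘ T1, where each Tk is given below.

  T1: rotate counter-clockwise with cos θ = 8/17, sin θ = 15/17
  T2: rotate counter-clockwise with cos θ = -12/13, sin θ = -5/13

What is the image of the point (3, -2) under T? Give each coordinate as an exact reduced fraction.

T(p) = (-503/221, -618/221)

T1 rotate counter-clockwise with cos θ = 8/17, sin θ = 15/17: (3, -2) → (54/17, 29/17)
T2 rotate counter-clockwise with cos θ = -12/13, sin θ = -5/13: (54/17, 29/17) → (-503/221, -618/221)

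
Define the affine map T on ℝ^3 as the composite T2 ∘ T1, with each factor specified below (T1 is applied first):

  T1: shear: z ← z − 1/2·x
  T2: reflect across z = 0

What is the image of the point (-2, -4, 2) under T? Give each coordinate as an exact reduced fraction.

T(p) = (-2, -4, -3)

T1 shear: z ← z − 1/2·x: (-2, -4, 2) → (-2, -4, 3)
T2 reflect across z = 0: (-2, -4, 3) → (-2, -4, -3)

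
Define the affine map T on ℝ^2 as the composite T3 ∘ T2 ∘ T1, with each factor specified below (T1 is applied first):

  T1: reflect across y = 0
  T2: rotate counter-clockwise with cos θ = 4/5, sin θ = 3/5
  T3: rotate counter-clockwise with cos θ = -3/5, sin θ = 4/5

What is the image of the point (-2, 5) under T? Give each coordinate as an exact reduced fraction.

T1 reflect across y = 0: (-2, 5) → (-2, -5)
T2 rotate counter-clockwise with cos θ = 4/5, sin θ = 3/5: (-2, -5) → (7/5, -26/5)
T3 rotate counter-clockwise with cos θ = -3/5, sin θ = 4/5: (7/5, -26/5) → (83/25, 106/25)

T(p) = (83/25, 106/25)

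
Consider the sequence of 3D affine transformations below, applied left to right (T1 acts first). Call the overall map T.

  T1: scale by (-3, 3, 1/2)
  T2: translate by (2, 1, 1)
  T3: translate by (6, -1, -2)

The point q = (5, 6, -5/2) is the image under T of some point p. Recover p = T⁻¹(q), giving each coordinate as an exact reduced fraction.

T1 = [-3 0 0 0; 0 3 0 0; 0 0 1/2 0; 0 0 0 1]
T2·T1 = [-3 0 0 2; 0 3 0 1; 0 0 1/2 1; 0 0 0 1]
T3·…·T1 = [-3 0 0 8; 0 3 0 0; 0 0 1/2 -1; 0 0 0 1]
det M = -9/2; M⁻¹ = [-1/3 0 0 8/3; 0 1/3 0 0; 0 0 2 2; 0 0 0 1]
M⁻¹ · (5, 6, -5/2)ᵀ = (1, 2, -3)ᵀ

p = (1, 2, -3)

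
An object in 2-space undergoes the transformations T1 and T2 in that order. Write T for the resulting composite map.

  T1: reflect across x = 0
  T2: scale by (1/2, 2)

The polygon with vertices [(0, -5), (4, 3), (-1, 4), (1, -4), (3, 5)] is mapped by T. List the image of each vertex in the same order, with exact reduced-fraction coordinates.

image vertices: (0, -10), (-2, 6), (1/2, 8), (-1/2, -8), (-3/2, 10)

T1 reflect across x = 0: (0, -5) → (0, -5); (4, 3) → (-4, 3); (-1, 4) → (1, 4); (1, -4) → (-1, -4); (3, 5) → (-3, 5)
T2 scale by (1/2, 2): (0, -5) → (0, -10); (-4, 3) → (-2, 6); (1, 4) → (1/2, 8); (-1, -4) → (-1/2, -8); (-3, 5) → (-3/2, 10)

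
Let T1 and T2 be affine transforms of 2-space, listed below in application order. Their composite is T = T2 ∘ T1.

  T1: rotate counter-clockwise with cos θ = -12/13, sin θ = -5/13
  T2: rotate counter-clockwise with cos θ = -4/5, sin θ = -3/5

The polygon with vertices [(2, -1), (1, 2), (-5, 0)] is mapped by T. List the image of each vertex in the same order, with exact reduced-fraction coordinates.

image vertices: (122/65, 79/65), (-79/65, 122/65), (-33/13, -56/13)

T1 rotate counter-clockwise with cos θ = -12/13, sin θ = -5/13: (2, -1) → (-29/13, 2/13); (1, 2) → (-2/13, -29/13); (-5, 0) → (60/13, 25/13)
T2 rotate counter-clockwise with cos θ = -4/5, sin θ = -3/5: (-29/13, 2/13) → (122/65, 79/65); (-2/13, -29/13) → (-79/65, 122/65); (60/13, 25/13) → (-33/13, -56/13)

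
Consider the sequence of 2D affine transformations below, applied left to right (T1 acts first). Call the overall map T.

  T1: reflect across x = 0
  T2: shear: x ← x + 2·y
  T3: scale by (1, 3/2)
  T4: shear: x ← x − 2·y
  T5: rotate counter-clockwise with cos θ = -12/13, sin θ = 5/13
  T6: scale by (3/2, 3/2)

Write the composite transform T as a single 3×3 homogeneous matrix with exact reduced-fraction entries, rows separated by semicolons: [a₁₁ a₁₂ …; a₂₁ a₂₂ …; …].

T1 = [-1 0 0; 0 1 0; 0 0 1]
T2·T1 = [-1 2 0; 0 1 0; 0 0 1]
T3·…·T1 = [-1 2 0; 0 3/2 0; 0 0 1]
T4·…·T1 = [-1 -1 0; 0 3/2 0; 0 0 1]
T5·…·T1 = [12/13 9/26 0; -5/13 -23/13 0; 0 0 1]
T6·…·T1 = [18/13 27/52 0; -15/26 -69/26 0; 0 0 1]

T = [18/13 27/52 0; -15/26 -69/26 0; 0 0 1]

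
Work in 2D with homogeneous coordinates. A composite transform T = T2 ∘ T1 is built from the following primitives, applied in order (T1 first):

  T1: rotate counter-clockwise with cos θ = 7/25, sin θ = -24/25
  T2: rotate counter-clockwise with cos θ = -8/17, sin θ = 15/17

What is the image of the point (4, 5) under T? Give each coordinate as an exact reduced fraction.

T(p) = (-269/425, 2708/425)

T1 rotate counter-clockwise with cos θ = 7/25, sin θ = -24/25: (4, 5) → (148/25, -61/25)
T2 rotate counter-clockwise with cos θ = -8/17, sin θ = 15/17: (148/25, -61/25) → (-269/425, 2708/425)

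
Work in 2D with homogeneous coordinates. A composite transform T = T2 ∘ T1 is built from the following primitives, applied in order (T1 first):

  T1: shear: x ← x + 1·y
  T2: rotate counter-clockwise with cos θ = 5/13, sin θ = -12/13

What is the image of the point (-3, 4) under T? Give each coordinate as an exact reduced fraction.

T(p) = (53/13, 8/13)

T1 shear: x ← x + 1·y: (-3, 4) → (1, 4)
T2 rotate counter-clockwise with cos θ = 5/13, sin θ = -12/13: (1, 4) → (53/13, 8/13)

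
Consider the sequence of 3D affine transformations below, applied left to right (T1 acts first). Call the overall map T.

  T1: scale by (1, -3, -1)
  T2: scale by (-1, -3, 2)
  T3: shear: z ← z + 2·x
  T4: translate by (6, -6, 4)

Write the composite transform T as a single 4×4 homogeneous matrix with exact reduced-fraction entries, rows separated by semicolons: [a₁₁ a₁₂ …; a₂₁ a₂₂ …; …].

T1 = [1 0 0 0; 0 -3 0 0; 0 0 -1 0; 0 0 0 1]
T2·T1 = [-1 0 0 0; 0 9 0 0; 0 0 -2 0; 0 0 0 1]
T3·…·T1 = [-1 0 0 0; 0 9 0 0; -2 0 -2 0; 0 0 0 1]
T4·…·T1 = [-1 0 0 6; 0 9 0 -6; -2 0 -2 4; 0 0 0 1]

T = [-1 0 0 6; 0 9 0 -6; -2 0 -2 4; 0 0 0 1]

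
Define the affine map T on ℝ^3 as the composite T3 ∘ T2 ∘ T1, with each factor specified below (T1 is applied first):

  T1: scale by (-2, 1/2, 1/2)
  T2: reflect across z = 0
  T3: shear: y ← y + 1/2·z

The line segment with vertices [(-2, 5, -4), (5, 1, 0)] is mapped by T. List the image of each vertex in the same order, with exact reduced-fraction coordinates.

image vertices: (4, 7/2, 2), (-10, 1/2, 0)

T1 scale by (-2, 1/2, 1/2): (-2, 5, -4) → (4, 5/2, -2); (5, 1, 0) → (-10, 1/2, 0)
T2 reflect across z = 0: (4, 5/2, -2) → (4, 5/2, 2); (-10, 1/2, 0) → (-10, 1/2, 0)
T3 shear: y ← y + 1/2·z: (4, 5/2, 2) → (4, 7/2, 2); (-10, 1/2, 0) → (-10, 1/2, 0)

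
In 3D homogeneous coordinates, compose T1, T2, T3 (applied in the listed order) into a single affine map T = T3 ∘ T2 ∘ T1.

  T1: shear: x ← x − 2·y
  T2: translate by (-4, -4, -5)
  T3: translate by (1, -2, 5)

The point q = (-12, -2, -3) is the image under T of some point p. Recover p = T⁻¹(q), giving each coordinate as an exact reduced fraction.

p = (-1, 4, -3)

T1 = [1 -2 0 0; 0 1 0 0; 0 0 1 0; 0 0 0 1]
T2·T1 = [1 -2 0 -4; 0 1 0 -4; 0 0 1 -5; 0 0 0 1]
T3·…·T1 = [1 -2 0 -3; 0 1 0 -6; 0 0 1 0; 0 0 0 1]
det M = 1; M⁻¹ = [1 2 0 15; 0 1 0 6; 0 0 1 0; 0 0 0 1]
M⁻¹ · (-12, -2, -3)ᵀ = (-1, 4, -3)ᵀ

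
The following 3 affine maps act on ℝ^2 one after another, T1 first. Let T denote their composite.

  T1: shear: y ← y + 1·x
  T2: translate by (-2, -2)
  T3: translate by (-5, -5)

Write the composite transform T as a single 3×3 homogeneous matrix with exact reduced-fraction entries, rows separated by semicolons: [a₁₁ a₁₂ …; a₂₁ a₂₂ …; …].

T1 = [1 0 0; 1 1 0; 0 0 1]
T2·T1 = [1 0 -2; 1 1 -2; 0 0 1]
T3·…·T1 = [1 0 -7; 1 1 -7; 0 0 1]

T = [1 0 -7; 1 1 -7; 0 0 1]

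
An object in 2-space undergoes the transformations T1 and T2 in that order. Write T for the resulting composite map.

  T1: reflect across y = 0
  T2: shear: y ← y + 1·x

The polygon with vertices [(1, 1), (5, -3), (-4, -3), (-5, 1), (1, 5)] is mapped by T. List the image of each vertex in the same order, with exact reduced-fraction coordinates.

T1 reflect across y = 0: (1, 1) → (1, -1); (5, -3) → (5, 3); (-4, -3) → (-4, 3); (-5, 1) → (-5, -1); (1, 5) → (1, -5)
T2 shear: y ← y + 1·x: (1, -1) → (1, 0); (5, 3) → (5, 8); (-4, 3) → (-4, -1); (-5, -1) → (-5, -6); (1, -5) → (1, -4)

image vertices: (1, 0), (5, 8), (-4, -1), (-5, -6), (1, -4)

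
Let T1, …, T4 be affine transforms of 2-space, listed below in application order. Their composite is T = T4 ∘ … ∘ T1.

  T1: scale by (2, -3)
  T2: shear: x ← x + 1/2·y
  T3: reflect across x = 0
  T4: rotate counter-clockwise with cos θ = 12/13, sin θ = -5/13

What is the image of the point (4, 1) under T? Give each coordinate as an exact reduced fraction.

T(p) = (-93/13, -7/26)

T1 scale by (2, -3): (4, 1) → (8, -3)
T2 shear: x ← x + 1/2·y: (8, -3) → (13/2, -3)
T3 reflect across x = 0: (13/2, -3) → (-13/2, -3)
T4 rotate counter-clockwise with cos θ = 12/13, sin θ = -5/13: (-13/2, -3) → (-93/13, -7/26)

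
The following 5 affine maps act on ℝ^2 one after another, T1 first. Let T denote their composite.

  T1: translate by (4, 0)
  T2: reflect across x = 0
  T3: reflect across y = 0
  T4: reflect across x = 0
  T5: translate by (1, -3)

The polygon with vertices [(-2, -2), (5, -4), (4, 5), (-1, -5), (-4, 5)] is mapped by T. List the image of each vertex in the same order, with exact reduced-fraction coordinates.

T1 translate by (4, 0): (-2, -2) → (2, -2); (5, -4) → (9, -4); (4, 5) → (8, 5); (-1, -5) → (3, -5); (-4, 5) → (0, 5)
T2 reflect across x = 0: (2, -2) → (-2, -2); (9, -4) → (-9, -4); (8, 5) → (-8, 5); (3, -5) → (-3, -5); (0, 5) → (0, 5)
T3 reflect across y = 0: (-2, -2) → (-2, 2); (-9, -4) → (-9, 4); (-8, 5) → (-8, -5); (-3, -5) → (-3, 5); (0, 5) → (0, -5)
T4 reflect across x = 0: (-2, 2) → (2, 2); (-9, 4) → (9, 4); (-8, -5) → (8, -5); (-3, 5) → (3, 5); (0, -5) → (0, -5)
T5 translate by (1, -3): (2, 2) → (3, -1); (9, 4) → (10, 1); (8, -5) → (9, -8); (3, 5) → (4, 2); (0, -5) → (1, -8)

image vertices: (3, -1), (10, 1), (9, -8), (4, 2), (1, -8)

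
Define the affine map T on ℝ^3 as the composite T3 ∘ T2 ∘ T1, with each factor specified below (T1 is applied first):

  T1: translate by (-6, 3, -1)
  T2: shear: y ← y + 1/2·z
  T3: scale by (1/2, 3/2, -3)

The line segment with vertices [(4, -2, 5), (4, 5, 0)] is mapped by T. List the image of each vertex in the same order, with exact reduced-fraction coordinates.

T1 translate by (-6, 3, -1): (4, -2, 5) → (-2, 1, 4); (4, 5, 0) → (-2, 8, -1)
T2 shear: y ← y + 1/2·z: (-2, 1, 4) → (-2, 3, 4); (-2, 8, -1) → (-2, 15/2, -1)
T3 scale by (1/2, 3/2, -3): (-2, 3, 4) → (-1, 9/2, -12); (-2, 15/2, -1) → (-1, 45/4, 3)

image vertices: (-1, 9/2, -12), (-1, 45/4, 3)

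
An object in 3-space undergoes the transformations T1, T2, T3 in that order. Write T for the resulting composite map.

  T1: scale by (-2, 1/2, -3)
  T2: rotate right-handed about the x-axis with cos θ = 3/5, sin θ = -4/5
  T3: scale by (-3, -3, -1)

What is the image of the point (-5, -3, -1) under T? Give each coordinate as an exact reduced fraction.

T1 scale by (-2, 1/2, -3): (-5, -3, -1) → (10, -3/2, 3)
T2 rotate right-handed about the x-axis with cos θ = 3/5, sin θ = -4/5: (10, -3/2, 3) → (10, 3/2, 3)
T3 scale by (-3, -3, -1): (10, 3/2, 3) → (-30, -9/2, -3)

T(p) = (-30, -9/2, -3)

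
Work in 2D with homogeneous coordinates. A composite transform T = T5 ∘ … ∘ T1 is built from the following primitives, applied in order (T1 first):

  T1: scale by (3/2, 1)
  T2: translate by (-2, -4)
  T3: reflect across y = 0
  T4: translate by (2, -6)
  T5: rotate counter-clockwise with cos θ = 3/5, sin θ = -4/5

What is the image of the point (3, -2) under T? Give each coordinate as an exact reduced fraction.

T1 scale by (3/2, 1): (3, -2) → (9/2, -2)
T2 translate by (-2, -4): (9/2, -2) → (5/2, -6)
T3 reflect across y = 0: (5/2, -6) → (5/2, 6)
T4 translate by (2, -6): (5/2, 6) → (9/2, 0)
T5 rotate counter-clockwise with cos θ = 3/5, sin θ = -4/5: (9/2, 0) → (27/10, -18/5)

T(p) = (27/10, -18/5)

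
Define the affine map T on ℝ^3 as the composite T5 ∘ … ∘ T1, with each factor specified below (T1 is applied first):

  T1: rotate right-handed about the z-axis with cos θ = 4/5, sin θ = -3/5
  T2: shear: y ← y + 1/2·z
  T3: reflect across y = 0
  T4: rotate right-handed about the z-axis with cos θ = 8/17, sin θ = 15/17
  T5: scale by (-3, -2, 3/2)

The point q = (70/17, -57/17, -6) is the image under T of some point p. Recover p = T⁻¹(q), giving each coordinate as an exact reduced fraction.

p = (2/3, 1/2, -4)

T1 = [4/5 3/5 0 0; -3/5 4/5 0 0; 0 0 1 0; 0 0 0 1]
T2·T1 = [4/5 3/5 0 0; -3/5 4/5 1/2 0; 0 0 1 0; 0 0 0 1]
T3·…·T1 = [4/5 3/5 0 0; 3/5 -4/5 -1/2 0; 0 0 1 0; 0 0 0 1]
T4·…·T1 = [-13/85 84/85 15/34 0; 84/85 13/85 -4/17 0; 0 0 1 0; 0 0 0 1]
T5·…·T1 = [39/85 -252/85 -45/34 0; -168/85 -26/85 8/17 0; 0 0 3/2 0; 0 0 0 1]
det M = -9; M⁻¹ = [13/255 -42/85 1/5 0; -28/85 -13/170 -4/15 0; 0 0 2/3 0; 0 0 0 1]
M⁻¹ · (70/17, -57/17, -6)ᵀ = (2/3, 1/2, -4)ᵀ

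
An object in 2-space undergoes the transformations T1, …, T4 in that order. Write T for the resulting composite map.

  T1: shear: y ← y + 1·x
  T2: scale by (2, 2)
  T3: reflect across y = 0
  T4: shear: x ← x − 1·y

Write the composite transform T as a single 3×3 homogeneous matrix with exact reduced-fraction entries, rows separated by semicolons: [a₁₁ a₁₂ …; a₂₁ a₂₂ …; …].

T = [4 2 0; -2 -2 0; 0 0 1]

T1 = [1 0 0; 1 1 0; 0 0 1]
T2·T1 = [2 0 0; 2 2 0; 0 0 1]
T3·…·T1 = [2 0 0; -2 -2 0; 0 0 1]
T4·…·T1 = [4 2 0; -2 -2 0; 0 0 1]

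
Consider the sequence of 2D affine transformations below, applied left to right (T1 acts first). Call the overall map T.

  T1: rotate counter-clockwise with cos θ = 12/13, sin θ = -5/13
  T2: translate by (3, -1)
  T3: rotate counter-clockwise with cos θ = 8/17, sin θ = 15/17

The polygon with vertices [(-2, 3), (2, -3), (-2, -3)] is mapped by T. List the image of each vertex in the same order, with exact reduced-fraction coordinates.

T1 rotate counter-clockwise with cos θ = 12/13, sin θ = -5/13: (-2, 3) → (-9/13, 46/13); (2, -3) → (9/13, -46/13); (-2, -3) → (-3, -2)
T2 translate by (3, -1): (-9/13, 46/13) → (30/13, 33/13); (9/13, -46/13) → (48/13, -59/13); (-3, -2) → (0, -3)
T3 rotate counter-clockwise with cos θ = 8/17, sin θ = 15/17: (30/13, 33/13) → (-15/13, 42/13); (48/13, -59/13) → (1269/221, 248/221); (0, -3) → (45/17, -24/17)

image vertices: (-15/13, 42/13), (1269/221, 248/221), (45/17, -24/17)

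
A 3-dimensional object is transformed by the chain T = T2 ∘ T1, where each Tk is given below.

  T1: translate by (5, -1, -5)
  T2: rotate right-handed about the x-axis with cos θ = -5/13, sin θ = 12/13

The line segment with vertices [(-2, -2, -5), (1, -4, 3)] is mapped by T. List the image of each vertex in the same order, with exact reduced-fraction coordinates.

image vertices: (3, 135/13, 14/13), (6, 49/13, -50/13)

T1 translate by (5, -1, -5): (-2, -2, -5) → (3, -3, -10); (1, -4, 3) → (6, -5, -2)
T2 rotate right-handed about the x-axis with cos θ = -5/13, sin θ = 12/13: (3, -3, -10) → (3, 135/13, 14/13); (6, -5, -2) → (6, 49/13, -50/13)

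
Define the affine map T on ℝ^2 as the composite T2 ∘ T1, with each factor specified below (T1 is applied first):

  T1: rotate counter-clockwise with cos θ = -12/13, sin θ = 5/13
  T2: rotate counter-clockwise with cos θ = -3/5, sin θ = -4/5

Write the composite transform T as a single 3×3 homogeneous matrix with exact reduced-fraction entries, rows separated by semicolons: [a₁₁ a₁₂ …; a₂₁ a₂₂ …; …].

T = [56/65 -33/65 0; 33/65 56/65 0; 0 0 1]

T1 = [-12/13 -5/13 0; 5/13 -12/13 0; 0 0 1]
T2·T1 = [56/65 -33/65 0; 33/65 56/65 0; 0 0 1]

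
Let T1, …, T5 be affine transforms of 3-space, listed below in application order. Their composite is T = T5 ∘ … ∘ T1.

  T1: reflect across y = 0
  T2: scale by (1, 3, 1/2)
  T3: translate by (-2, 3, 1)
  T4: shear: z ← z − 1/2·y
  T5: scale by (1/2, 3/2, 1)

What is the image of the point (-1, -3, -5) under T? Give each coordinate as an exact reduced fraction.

T1 reflect across y = 0: (-1, -3, -5) → (-1, 3, -5)
T2 scale by (1, 3, 1/2): (-1, 3, -5) → (-1, 9, -5/2)
T3 translate by (-2, 3, 1): (-1, 9, -5/2) → (-3, 12, -3/2)
T4 shear: z ← z − 1/2·y: (-3, 12, -3/2) → (-3, 12, -15/2)
T5 scale by (1/2, 3/2, 1): (-3, 12, -15/2) → (-3/2, 18, -15/2)

T(p) = (-3/2, 18, -15/2)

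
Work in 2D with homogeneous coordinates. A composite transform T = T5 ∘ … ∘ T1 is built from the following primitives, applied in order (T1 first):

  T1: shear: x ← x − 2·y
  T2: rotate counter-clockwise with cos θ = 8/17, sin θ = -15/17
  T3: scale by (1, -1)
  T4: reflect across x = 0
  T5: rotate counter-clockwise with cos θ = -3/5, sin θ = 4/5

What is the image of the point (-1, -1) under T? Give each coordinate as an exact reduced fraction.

T1 shear: x ← x − 2·y: (-1, -1) → (1, -1)
T2 rotate counter-clockwise with cos θ = 8/17, sin θ = -15/17: (1, -1) → (-7/17, -23/17)
T3 scale by (1, -1): (-7/17, -23/17) → (-7/17, 23/17)
T4 reflect across x = 0: (-7/17, 23/17) → (7/17, 23/17)
T5 rotate counter-clockwise with cos θ = -3/5, sin θ = 4/5: (7/17, 23/17) → (-113/85, -41/85)

T(p) = (-113/85, -41/85)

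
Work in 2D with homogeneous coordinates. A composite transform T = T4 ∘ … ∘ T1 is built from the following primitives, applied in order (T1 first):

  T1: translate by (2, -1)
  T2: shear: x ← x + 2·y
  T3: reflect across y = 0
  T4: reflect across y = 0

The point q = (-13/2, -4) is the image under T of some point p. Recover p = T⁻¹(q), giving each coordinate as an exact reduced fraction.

T1 = [1 0 2; 0 1 -1; 0 0 1]
T2·T1 = [1 2 0; 0 1 -1; 0 0 1]
T3·…·T1 = [1 2 0; 0 -1 1; 0 0 1]
T4·…·T1 = [1 2 0; 0 1 -1; 0 0 1]
det M = 1; M⁻¹ = [1 -2 -2; 0 1 1; 0 0 1]
M⁻¹ · (-13/2, -4)ᵀ = (-1/2, -3)ᵀ

p = (-1/2, -3)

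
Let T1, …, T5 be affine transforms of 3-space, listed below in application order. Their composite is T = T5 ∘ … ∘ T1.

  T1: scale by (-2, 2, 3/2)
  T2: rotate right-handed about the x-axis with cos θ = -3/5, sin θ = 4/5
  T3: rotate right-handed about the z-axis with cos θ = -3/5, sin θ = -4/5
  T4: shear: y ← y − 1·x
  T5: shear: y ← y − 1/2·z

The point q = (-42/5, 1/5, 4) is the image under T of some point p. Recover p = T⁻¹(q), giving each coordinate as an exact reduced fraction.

p = (-5, 5/2, 0)

T1 = [-2 0 0 0; 0 2 0 0; 0 0 3/2 0; 0 0 0 1]
T2·T1 = [-2 0 0 0; 0 -6/5 -6/5 0; 0 8/5 -9/10 0; 0 0 0 1]
T3·…·T1 = [6/5 -24/25 -24/25 0; 8/5 18/25 18/25 0; 0 8/5 -9/10 0; 0 0 0 1]
T4·…·T1 = [6/5 -24/25 -24/25 0; 2/5 42/25 42/25 0; 0 8/5 -9/10 0; 0 0 0 1]
T5·…·T1 = [6/5 -24/25 -24/25 0; 2/5 22/25 213/100 0; 0 8/5 -9/10 0; 0 0 0 1]
det M = -6; M⁻¹ = [7/10 2/5 1/5 0; -3/50 9/50 49/100 0; -8/75 8/25 -6/25 0; 0 0 0 1]
M⁻¹ · (-42/5, 1/5, 4)ᵀ = (-5, 5/2, 0)ᵀ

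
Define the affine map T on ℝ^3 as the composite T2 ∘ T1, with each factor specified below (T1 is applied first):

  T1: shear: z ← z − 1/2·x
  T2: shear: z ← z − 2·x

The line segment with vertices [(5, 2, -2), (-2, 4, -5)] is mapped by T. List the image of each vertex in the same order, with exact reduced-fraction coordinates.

image vertices: (5, 2, -29/2), (-2, 4, 0)

T1 shear: z ← z − 1/2·x: (5, 2, -2) → (5, 2, -9/2); (-2, 4, -5) → (-2, 4, -4)
T2 shear: z ← z − 2·x: (5, 2, -9/2) → (5, 2, -29/2); (-2, 4, -4) → (-2, 4, 0)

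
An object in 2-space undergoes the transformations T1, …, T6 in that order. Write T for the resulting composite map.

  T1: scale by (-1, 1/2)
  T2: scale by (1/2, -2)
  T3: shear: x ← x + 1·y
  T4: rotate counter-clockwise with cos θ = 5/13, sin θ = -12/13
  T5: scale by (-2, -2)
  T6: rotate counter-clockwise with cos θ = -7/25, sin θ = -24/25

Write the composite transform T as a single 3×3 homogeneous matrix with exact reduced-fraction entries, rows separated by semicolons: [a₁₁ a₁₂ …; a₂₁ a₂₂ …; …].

T = [-323/325 -574/325 0; -36/325 -718/325 0; 0 0 1]

T1 = [-1 0 0; 0 1/2 0; 0 0 1]
T2·T1 = [-1/2 0 0; 0 -1 0; 0 0 1]
T3·…·T1 = [-1/2 -1 0; 0 -1 0; 0 0 1]
T4·…·T1 = [-5/26 -17/13 0; 6/13 7/13 0; 0 0 1]
T5·…·T1 = [5/13 34/13 0; -12/13 -14/13 0; 0 0 1]
T6·…·T1 = [-323/325 -574/325 0; -36/325 -718/325 0; 0 0 1]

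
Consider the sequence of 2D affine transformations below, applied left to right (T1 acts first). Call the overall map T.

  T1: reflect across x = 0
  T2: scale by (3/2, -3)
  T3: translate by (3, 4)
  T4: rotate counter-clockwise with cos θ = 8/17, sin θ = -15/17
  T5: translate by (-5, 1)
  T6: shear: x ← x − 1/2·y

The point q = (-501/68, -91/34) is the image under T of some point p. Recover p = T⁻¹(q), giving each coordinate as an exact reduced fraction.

T1 = [-1 0 0; 0 1 0; 0 0 1]
T2·T1 = [-3/2 0 0; 0 -3 0; 0 0 1]
T3·…·T1 = [-3/2 0 3; 0 -3 4; 0 0 1]
T4·…·T1 = [-12/17 -45/17 84/17; 45/34 -24/17 -13/17; 0 0 1]
T5·…·T1 = [-12/17 -45/17 -1/17; 45/34 -24/17 4/17; 0 0 1]
T6·…·T1 = [-93/68 -33/17 -3/17; 45/34 -24/17 4/17; 0 0 1]
det M = 9/2; M⁻¹ = [-16/51 22/51 -8/51; -5/17 -31/102 1/51; 0 0 1]
M⁻¹ · (-501/68, -91/34)ᵀ = (1, 3)ᵀ

p = (1, 3)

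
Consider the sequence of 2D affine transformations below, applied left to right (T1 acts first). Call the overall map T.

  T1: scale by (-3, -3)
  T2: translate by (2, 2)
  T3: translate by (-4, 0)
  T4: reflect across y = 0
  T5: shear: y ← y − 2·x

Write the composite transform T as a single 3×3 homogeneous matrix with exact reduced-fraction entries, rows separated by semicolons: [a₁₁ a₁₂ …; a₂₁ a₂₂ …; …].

T = [-3 0 -2; 6 3 2; 0 0 1]

T1 = [-3 0 0; 0 -3 0; 0 0 1]
T2·T1 = [-3 0 2; 0 -3 2; 0 0 1]
T3·…·T1 = [-3 0 -2; 0 -3 2; 0 0 1]
T4·…·T1 = [-3 0 -2; 0 3 -2; 0 0 1]
T5·…·T1 = [-3 0 -2; 6 3 2; 0 0 1]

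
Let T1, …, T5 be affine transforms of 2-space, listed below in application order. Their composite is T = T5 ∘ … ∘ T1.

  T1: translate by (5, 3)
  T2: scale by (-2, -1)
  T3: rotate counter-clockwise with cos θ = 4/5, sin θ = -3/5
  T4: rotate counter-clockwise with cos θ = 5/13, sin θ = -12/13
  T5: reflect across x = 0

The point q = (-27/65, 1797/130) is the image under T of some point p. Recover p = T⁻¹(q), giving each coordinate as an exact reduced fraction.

T1 = [1 0 5; 0 1 3; 0 0 1]
T2·T1 = [-2 0 -10; 0 -1 -3; 0 0 1]
T3·…·T1 = [-8/5 -3/5 -49/5; 6/5 -4/5 18/5; 0 0 1]
T4·…·T1 = [32/65 -63/65 -29/65; 126/65 16/65 678/65; 0 0 1]
T5·…·T1 = [-32/65 63/65 29/65; 126/65 16/65 678/65; 0 0 1]
det M = -2; M⁻¹ = [-8/65 63/130 -5; 63/65 16/65 -3; 0 0 1]
M⁻¹ · (-27/65, 1797/130)ᵀ = (7/4, 0)ᵀ

p = (7/4, 0)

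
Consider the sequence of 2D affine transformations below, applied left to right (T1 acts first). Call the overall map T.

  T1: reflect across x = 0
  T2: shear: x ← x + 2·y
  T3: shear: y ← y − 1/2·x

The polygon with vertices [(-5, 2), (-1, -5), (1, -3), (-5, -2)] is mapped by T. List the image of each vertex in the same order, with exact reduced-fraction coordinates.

image vertices: (9, -5/2), (-9, -1/2), (-7, 1/2), (1, -5/2)

T1 reflect across x = 0: (-5, 2) → (5, 2); (-1, -5) → (1, -5); (1, -3) → (-1, -3); (-5, -2) → (5, -2)
T2 shear: x ← x + 2·y: (5, 2) → (9, 2); (1, -5) → (-9, -5); (-1, -3) → (-7, -3); (5, -2) → (1, -2)
T3 shear: y ← y − 1/2·x: (9, 2) → (9, -5/2); (-9, -5) → (-9, -1/2); (-7, -3) → (-7, 1/2); (1, -2) → (1, -5/2)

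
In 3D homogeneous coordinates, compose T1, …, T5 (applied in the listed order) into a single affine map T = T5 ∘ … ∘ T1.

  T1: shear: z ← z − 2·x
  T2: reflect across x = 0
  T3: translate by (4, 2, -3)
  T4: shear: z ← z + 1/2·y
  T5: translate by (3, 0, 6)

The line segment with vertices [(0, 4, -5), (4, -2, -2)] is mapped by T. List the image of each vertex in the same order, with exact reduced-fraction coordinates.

image vertices: (7, 6, 1), (3, 0, -7)

T1 shear: z ← z − 2·x: (0, 4, -5) → (0, 4, -5); (4, -2, -2) → (4, -2, -10)
T2 reflect across x = 0: (0, 4, -5) → (0, 4, -5); (4, -2, -10) → (-4, -2, -10)
T3 translate by (4, 2, -3): (0, 4, -5) → (4, 6, -8); (-4, -2, -10) → (0, 0, -13)
T4 shear: z ← z + 1/2·y: (4, 6, -8) → (4, 6, -5); (0, 0, -13) → (0, 0, -13)
T5 translate by (3, 0, 6): (4, 6, -5) → (7, 6, 1); (0, 0, -13) → (3, 0, -7)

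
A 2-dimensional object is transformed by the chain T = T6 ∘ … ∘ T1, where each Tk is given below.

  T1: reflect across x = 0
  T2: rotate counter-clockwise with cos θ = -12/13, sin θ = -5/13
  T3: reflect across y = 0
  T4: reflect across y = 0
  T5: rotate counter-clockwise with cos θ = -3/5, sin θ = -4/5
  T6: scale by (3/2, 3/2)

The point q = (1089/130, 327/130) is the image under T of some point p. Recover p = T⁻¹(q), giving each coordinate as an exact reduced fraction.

p = (-3, -5)

T1 = [-1 0 0; 0 1 0; 0 0 1]
T2·T1 = [12/13 5/13 0; 5/13 -12/13 0; 0 0 1]
T3·…·T1 = [12/13 5/13 0; -5/13 12/13 0; 0 0 1]
T4·…·T1 = [12/13 5/13 0; 5/13 -12/13 0; 0 0 1]
T5·…·T1 = [-16/65 -63/65 0; -63/65 16/65 0; 0 0 1]
T6·…·T1 = [-24/65 -189/130 0; -189/130 24/65 0; 0 0 1]
det M = -9/4; M⁻¹ = [-32/195 -42/65 0; -42/65 32/195 0; 0 0 1]
M⁻¹ · (1089/130, 327/130)ᵀ = (-3, -5)ᵀ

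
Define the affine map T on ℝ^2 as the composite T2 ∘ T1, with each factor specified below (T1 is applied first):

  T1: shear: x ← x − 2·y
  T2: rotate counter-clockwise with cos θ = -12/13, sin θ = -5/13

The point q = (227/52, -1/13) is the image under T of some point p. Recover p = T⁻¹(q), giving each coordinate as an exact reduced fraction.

p = (-1/2, 7/4)

T1 = [1 -2 0; 0 1 0; 0 0 1]
T2·T1 = [-12/13 29/13 0; -5/13 -2/13 0; 0 0 1]
det M = 1; M⁻¹ = [-2/13 -29/13 0; 5/13 -12/13 0; 0 0 1]
M⁻¹ · (227/52, -1/13)ᵀ = (-1/2, 7/4)ᵀ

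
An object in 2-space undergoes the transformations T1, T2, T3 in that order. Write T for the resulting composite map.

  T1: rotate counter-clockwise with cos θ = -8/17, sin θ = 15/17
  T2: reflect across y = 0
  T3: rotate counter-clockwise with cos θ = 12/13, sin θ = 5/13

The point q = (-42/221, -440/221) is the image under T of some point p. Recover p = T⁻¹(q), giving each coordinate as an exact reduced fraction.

p = (2, 0)

T1 = [-8/17 -15/17 0; 15/17 -8/17 0; 0 0 1]
T2·T1 = [-8/17 -15/17 0; -15/17 8/17 0; 0 0 1]
T3·…·T1 = [-21/221 -220/221 0; -220/221 21/221 0; 0 0 1]
det M = -1; M⁻¹ = [-21/221 -220/221 0; -220/221 21/221 0; 0 0 1]
M⁻¹ · (-42/221, -440/221)ᵀ = (2, 0)ᵀ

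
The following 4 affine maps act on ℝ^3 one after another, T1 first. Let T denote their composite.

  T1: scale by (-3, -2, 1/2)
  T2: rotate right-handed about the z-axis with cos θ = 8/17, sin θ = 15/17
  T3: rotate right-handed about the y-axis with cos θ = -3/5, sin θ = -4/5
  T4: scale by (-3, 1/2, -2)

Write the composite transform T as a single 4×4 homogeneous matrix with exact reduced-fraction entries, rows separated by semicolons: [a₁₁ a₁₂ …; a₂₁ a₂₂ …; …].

T = [-216/85 54/17 6/5 0; -45/34 -8/17 0 0; 192/85 -48/17 3/5 0; 0 0 0 1]

T1 = [-3 0 0 0; 0 -2 0 0; 0 0 1/2 0; 0 0 0 1]
T2·T1 = [-24/17 30/17 0 0; -45/17 -16/17 0 0; 0 0 1/2 0; 0 0 0 1]
T3·…·T1 = [72/85 -18/17 -2/5 0; -45/17 -16/17 0 0; -96/85 24/17 -3/10 0; 0 0 0 1]
T4·…·T1 = [-216/85 54/17 6/5 0; -45/34 -8/17 0 0; 192/85 -48/17 3/5 0; 0 0 0 1]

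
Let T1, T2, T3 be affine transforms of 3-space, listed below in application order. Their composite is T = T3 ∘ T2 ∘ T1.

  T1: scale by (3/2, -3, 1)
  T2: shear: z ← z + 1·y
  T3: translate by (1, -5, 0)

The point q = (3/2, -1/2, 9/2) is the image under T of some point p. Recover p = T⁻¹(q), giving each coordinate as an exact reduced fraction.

p = (1/3, -3/2, 0)

T1 = [3/2 0 0 0; 0 -3 0 0; 0 0 1 0; 0 0 0 1]
T2·T1 = [3/2 0 0 0; 0 -3 0 0; 0 -3 1 0; 0 0 0 1]
T3·…·T1 = [3/2 0 0 1; 0 -3 0 -5; 0 -3 1 0; 0 0 0 1]
det M = -9/2; M⁻¹ = [2/3 0 0 -2/3; 0 -1/3 0 -5/3; 0 -1 1 -5; 0 0 0 1]
M⁻¹ · (3/2, -1/2, 9/2)ᵀ = (1/3, -3/2, 0)ᵀ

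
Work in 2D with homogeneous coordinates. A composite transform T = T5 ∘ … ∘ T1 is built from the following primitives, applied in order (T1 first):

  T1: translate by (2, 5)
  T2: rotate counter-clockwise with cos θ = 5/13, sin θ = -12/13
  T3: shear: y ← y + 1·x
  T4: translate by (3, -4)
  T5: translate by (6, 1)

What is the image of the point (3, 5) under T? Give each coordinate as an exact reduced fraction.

T1 translate by (2, 5): (3, 5) → (5, 10)
T2 rotate counter-clockwise with cos θ = 5/13, sin θ = -12/13: (5, 10) → (145/13, -10/13)
T3 shear: y ← y + 1·x: (145/13, -10/13) → (145/13, 135/13)
T4 translate by (3, -4): (145/13, 135/13) → (184/13, 83/13)
T5 translate by (6, 1): (184/13, 83/13) → (262/13, 96/13)

T(p) = (262/13, 96/13)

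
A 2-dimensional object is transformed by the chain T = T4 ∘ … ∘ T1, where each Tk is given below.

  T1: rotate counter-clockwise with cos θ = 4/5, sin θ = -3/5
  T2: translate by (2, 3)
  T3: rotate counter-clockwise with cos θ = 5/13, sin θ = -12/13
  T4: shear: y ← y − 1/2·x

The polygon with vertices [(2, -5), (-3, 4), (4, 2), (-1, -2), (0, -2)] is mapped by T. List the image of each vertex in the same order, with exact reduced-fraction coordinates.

image vertices: (-9/5, -1/2), (106/13, -37/13), (292/65, -95/13), (24/13, -2/13), (8/5, -1)

T1 rotate counter-clockwise with cos θ = 4/5, sin θ = -3/5: (2, -5) → (-7/5, -26/5); (-3, 4) → (0, 5); (4, 2) → (22/5, -4/5); (-1, -2) → (-2, -1); (0, -2) → (-6/5, -8/5)
T2 translate by (2, 3): (-7/5, -26/5) → (3/5, -11/5); (0, 5) → (2, 8); (22/5, -4/5) → (32/5, 11/5); (-2, -1) → (0, 2); (-6/5, -8/5) → (4/5, 7/5)
T3 rotate counter-clockwise with cos θ = 5/13, sin θ = -12/13: (3/5, -11/5) → (-9/5, -7/5); (2, 8) → (106/13, 16/13); (32/5, 11/5) → (292/65, -329/65); (0, 2) → (24/13, 10/13); (4/5, 7/5) → (8/5, -1/5)
T4 shear: y ← y − 1/2·x: (-9/5, -7/5) → (-9/5, -1/2); (106/13, 16/13) → (106/13, -37/13); (292/65, -329/65) → (292/65, -95/13); (24/13, 10/13) → (24/13, -2/13); (8/5, -1/5) → (8/5, -1)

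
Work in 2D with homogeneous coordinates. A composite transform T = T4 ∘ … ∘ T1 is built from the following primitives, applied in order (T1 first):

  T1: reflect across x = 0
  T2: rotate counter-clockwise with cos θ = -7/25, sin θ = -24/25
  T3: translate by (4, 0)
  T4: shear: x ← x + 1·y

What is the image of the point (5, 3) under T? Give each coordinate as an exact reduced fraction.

T1 reflect across x = 0: (5, 3) → (-5, 3)
T2 rotate counter-clockwise with cos θ = -7/25, sin θ = -24/25: (-5, 3) → (107/25, 99/25)
T3 translate by (4, 0): (107/25, 99/25) → (207/25, 99/25)
T4 shear: x ← x + 1·y: (207/25, 99/25) → (306/25, 99/25)

T(p) = (306/25, 99/25)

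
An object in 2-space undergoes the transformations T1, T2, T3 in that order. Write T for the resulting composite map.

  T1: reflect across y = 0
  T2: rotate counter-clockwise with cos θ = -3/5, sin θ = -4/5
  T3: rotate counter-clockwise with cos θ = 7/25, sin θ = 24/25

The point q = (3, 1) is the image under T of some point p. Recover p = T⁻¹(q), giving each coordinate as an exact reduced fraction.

T1 = [1 0 0; 0 -1 0; 0 0 1]
T2·T1 = [-3/5 -4/5 0; -4/5 3/5 0; 0 0 1]
T3·…·T1 = [3/5 -4/5 0; -4/5 -3/5 0; 0 0 1]
det M = -1; M⁻¹ = [3/5 -4/5 0; -4/5 -3/5 0; 0 0 1]
M⁻¹ · (3, 1)ᵀ = (1, -3)ᵀ

p = (1, -3)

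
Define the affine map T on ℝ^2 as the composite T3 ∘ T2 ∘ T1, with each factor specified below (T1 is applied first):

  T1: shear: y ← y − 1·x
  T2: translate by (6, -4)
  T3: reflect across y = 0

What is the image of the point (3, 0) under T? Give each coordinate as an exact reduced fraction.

T(p) = (9, 7)

T1 shear: y ← y − 1·x: (3, 0) → (3, -3)
T2 translate by (6, -4): (3, -3) → (9, -7)
T3 reflect across y = 0: (9, -7) → (9, 7)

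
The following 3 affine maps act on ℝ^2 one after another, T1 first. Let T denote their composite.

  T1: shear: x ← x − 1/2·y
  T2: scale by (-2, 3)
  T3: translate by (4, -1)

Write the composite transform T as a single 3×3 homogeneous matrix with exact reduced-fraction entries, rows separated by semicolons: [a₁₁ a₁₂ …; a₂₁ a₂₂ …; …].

T1 = [1 -1/2 0; 0 1 0; 0 0 1]
T2·T1 = [-2 1 0; 0 3 0; 0 0 1]
T3·…·T1 = [-2 1 4; 0 3 -1; 0 0 1]

T = [-2 1 4; 0 3 -1; 0 0 1]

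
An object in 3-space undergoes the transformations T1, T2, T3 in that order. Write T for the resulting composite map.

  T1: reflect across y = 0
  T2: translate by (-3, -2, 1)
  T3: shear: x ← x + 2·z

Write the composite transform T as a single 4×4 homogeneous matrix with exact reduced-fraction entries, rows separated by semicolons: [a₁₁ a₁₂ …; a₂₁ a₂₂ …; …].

T1 = [1 0 0 0; 0 -1 0 0; 0 0 1 0; 0 0 0 1]
T2·T1 = [1 0 0 -3; 0 -1 0 -2; 0 0 1 1; 0 0 0 1]
T3·…·T1 = [1 0 2 -1; 0 -1 0 -2; 0 0 1 1; 0 0 0 1]

T = [1 0 2 -1; 0 -1 0 -2; 0 0 1 1; 0 0 0 1]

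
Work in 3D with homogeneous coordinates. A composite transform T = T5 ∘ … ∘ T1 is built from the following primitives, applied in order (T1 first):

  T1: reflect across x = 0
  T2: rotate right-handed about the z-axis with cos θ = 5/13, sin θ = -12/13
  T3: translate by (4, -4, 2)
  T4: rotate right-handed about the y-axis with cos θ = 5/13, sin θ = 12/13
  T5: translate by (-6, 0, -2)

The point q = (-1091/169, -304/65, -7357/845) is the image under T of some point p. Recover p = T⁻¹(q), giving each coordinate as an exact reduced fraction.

T1 = [-1 0 0 0; 0 1 0 0; 0 0 1 0; 0 0 0 1]
T2·T1 = [-5/13 12/13 0 0; 12/13 5/13 0 0; 0 0 1 0; 0 0 0 1]
T3·…·T1 = [-5/13 12/13 0 4; 12/13 5/13 0 -4; 0 0 1 2; 0 0 0 1]
T4·…·T1 = [-25/169 60/169 12/13 44/13; 12/13 5/13 0 -4; 60/169 -144/169 5/13 -38/13; 0 0 0 1]
T5·…·T1 = [-25/169 60/169 12/13 -34/13; 12/13 5/13 0 -4; 60/169 -144/169 5/13 -64/13; 0 0 0 1]
det M = -1; M⁻¹ = [-25/169 12/13 60/169 854/169; 60/169 5/13 -144/169 -292/169; 12/13 0 5/13 56/13; 0 0 0 1]
M⁻¹ · (-1091/169, -304/65, -7357/845)ᵀ = (-7/5, 8/5, -5)ᵀ

p = (-7/5, 8/5, -5)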